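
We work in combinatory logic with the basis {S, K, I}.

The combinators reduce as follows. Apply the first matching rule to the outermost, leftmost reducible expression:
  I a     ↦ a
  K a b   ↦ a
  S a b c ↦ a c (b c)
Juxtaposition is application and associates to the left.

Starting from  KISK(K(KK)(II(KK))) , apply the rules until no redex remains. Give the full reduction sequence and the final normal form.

Answer: normal form = K(KK)  (in 3 steps)

Reduction:
  start: KISK(K(KK)(II(KK)))
  [1] IK(K(KK)(II(KK)))
  [2] K(K(KK)(II(KK)))
  [3] K(KK)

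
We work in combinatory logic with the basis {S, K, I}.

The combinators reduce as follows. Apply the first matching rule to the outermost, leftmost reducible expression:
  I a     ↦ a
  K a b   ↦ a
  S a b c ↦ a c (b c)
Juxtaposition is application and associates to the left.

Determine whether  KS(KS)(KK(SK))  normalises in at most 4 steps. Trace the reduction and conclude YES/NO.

Answer: YES — reaches normal form SK in 2 ≤ 4 steps

Working:
  start: KS(KS)(KK(SK))
  step 1: S(KK(SK))
  step 2: SK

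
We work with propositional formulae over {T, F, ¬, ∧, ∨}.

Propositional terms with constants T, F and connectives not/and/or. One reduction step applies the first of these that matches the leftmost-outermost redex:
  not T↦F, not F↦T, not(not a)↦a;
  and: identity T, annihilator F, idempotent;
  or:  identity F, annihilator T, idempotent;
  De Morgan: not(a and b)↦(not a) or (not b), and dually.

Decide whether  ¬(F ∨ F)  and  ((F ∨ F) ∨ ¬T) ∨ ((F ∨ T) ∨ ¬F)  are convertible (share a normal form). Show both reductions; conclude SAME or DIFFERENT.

Answer: SAME — A ⇓ T, B ⇓ T

Reduction:
Term A:
  start: ¬(F ∨ F)
  step 1: ¬F ∧ ¬F
  step 2: ¬F
  step 3: T

Term B:
  start: ((F ∨ F) ∨ ¬T) ∨ ((F ∨ T) ∨ ¬F)
  step 1: (F ∨ ¬T) ∨ ((F ∨ T) ∨ ¬F)
  step 2: ¬T ∨ ((F ∨ T) ∨ ¬F)
  step 3: F ∨ ((F ∨ T) ∨ ¬F)
  step 4: (F ∨ T) ∨ ¬F
  step 5: T ∨ ¬F
  step 6: T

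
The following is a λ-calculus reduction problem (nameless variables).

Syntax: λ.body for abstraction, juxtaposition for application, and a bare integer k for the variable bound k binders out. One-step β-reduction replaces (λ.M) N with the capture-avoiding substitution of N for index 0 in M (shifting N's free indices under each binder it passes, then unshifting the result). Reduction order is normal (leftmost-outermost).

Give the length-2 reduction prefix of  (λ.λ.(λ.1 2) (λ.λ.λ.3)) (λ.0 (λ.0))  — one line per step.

  start: (λ.λ.(λ.1 2) (λ.λ.λ.3)) (λ.0 (λ.0))
  →1  λ.(λ.1 (λ.0 (λ.0))) (λ.λ.λ.3)
  →2  λ.0 (λ.0 (λ.0))

Answer: after 2 steps: λ.0 (λ.0 (λ.0))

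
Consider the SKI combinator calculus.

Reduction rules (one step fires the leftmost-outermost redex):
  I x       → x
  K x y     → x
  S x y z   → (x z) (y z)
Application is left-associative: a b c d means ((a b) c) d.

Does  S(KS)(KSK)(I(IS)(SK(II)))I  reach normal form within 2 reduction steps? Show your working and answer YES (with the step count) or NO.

  start: S(KS)(KSK)(I(IS)(SK(II)))I
  step 1: KS(I(IS)(SK(II)))(KSK(I(IS)(SK(II))))I
  step 2: S(KSK(I(IS)(SK(II))))I

Answer: NO — after 2 steps the term is S(KSK(I(IS)(SK(II))))I, not yet normal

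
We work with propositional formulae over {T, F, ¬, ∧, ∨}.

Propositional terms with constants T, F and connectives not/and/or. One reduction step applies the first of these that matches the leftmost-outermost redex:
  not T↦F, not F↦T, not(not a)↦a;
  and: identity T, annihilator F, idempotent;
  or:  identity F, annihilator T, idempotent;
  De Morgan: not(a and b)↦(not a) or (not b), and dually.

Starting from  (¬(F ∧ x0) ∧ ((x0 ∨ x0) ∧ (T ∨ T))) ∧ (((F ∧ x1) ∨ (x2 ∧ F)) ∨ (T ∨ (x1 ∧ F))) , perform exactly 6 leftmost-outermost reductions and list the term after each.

Answer: after 6 steps: (x0 ∧ T) ∧ (((F ∧ x1) ∨ (x2 ∧ F)) ∨ (T ∨ (x1 ∧ F)))

Reduction:
  start: (¬(F ∧ x0) ∧ ((x0 ∨ x0) ∧ (T ∨ T))) ∧ (((F ∧ x1) ∨ (x2 ∧ F)) ∨ (T ∨ (x1 ∧ F)))
  →1  ((¬F ∨ ¬x0) ∧ ((x0 ∨ x0) ∧ (T ∨ T))) ∧ (((F ∧ x1) ∨ (x2 ∧ F)) ∨ (T ∨ (x1 ∧ F)))
  →2  ((T ∨ ¬x0) ∧ ((x0 ∨ x0) ∧ (T ∨ T))) ∧ (((F ∧ x1) ∨ (x2 ∧ F)) ∨ (T ∨ (x1 ∧ F)))
  →3  (T ∧ ((x0 ∨ x0) ∧ (T ∨ T))) ∧ (((F ∧ x1) ∨ (x2 ∧ F)) ∨ (T ∨ (x1 ∧ F)))
  →4  ((x0 ∨ x0) ∧ (T ∨ T)) ∧ (((F ∧ x1) ∨ (x2 ∧ F)) ∨ (T ∨ (x1 ∧ F)))
  →5  (x0 ∧ (T ∨ T)) ∧ (((F ∧ x1) ∨ (x2 ∧ F)) ∨ (T ∨ (x1 ∧ F)))
  →6  (x0 ∧ T) ∧ (((F ∧ x1) ∨ (x2 ∧ F)) ∨ (T ∨ (x1 ∧ F)))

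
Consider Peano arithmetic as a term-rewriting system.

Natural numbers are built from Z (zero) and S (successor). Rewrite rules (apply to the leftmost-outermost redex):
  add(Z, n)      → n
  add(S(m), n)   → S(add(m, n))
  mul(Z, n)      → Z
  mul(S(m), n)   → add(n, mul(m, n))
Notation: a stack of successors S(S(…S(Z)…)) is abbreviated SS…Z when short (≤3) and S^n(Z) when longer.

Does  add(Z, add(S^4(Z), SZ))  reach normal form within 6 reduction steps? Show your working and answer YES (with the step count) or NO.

  start: add(Z, add(S^4(Z), SZ))
  →1  add(S^4(Z), SZ)
  →2  S(add(SSSZ, SZ))
  →3  S(S(add(SSZ, SZ)))
  →4  S(S(S(add(SZ, SZ))))
  →5  S(S(S(S(add(Z, SZ)))))
  →6  S^5(Z)

Answer: YES — reaches normal form S^5(Z) in 6 ≤ 6 steps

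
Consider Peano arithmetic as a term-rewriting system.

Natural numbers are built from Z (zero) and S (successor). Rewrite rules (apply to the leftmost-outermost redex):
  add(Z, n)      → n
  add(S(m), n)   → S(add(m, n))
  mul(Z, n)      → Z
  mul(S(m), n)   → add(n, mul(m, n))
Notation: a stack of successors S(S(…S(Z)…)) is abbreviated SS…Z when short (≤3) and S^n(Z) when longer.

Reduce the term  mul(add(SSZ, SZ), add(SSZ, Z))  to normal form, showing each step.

Answer: normal form = S^6(Z)  (in 25 steps)

Reduction:
  start: mul(add(SSZ, SZ), add(SSZ, Z))
  [1] mul(S(add(SZ, SZ)), add(SSZ, Z))
  [2] add(add(SSZ, Z), mul(add(SZ, SZ), add(SSZ, Z)))
  [3] add(S(add(SZ, Z)), mul(add(SZ, SZ), add(SSZ, Z)))
  [4] S(add(add(SZ, Z), mul(add(SZ, SZ), add(SSZ, Z))))
  [5] S(add(S(add(Z, Z)), mul(add(SZ, SZ), add(SSZ, Z))))
  [6] S(S(add(add(Z, Z), mul(add(SZ, SZ), add(SSZ, Z)))))
  [7] S(S(add(Z, mul(add(SZ, SZ), add(SSZ, Z)))))
  [8] S(S(mul(add(SZ, SZ), add(SSZ, Z))))
  [9] S(S(mul(S(add(Z, SZ)), add(SSZ, Z))))
  [10] S(S(add(add(SSZ, Z), mul(add(Z, SZ), add(SSZ, Z)))))
  [11] S(S(add(S(add(SZ, Z)), mul(add(Z, SZ), add(SSZ, Z)))))
  [12] S(S(S(add(add(SZ, Z), mul(add(Z, SZ), add(SSZ, Z))))))
  [13] S(S(S(add(S(add(Z, Z)), mul(add(Z, SZ), add(SSZ, Z))))))
  [14] S(S(S(S(add(add(Z, Z), mul(add(Z, SZ), add(SSZ, Z)))))))
  [15] S(S(S(S(add(Z, mul(add(Z, SZ), add(SSZ, Z)))))))
  [16] S(S(S(S(mul(add(Z, SZ), add(SSZ, Z))))))
  [17] S(S(S(S(mul(SZ, add(SSZ, Z))))))
  [18] S(S(S(S(add(add(SSZ, Z), mul(Z, add(SSZ, Z)))))))
  [19] S(S(S(S(add(S(add(SZ, Z)), mul(Z, add(SSZ, Z)))))))
  [20] S(S(S(S(S(add(add(SZ, Z), mul(Z, add(SSZ, Z))))))))
  [21] S(S(S(S(S(add(S(add(Z, Z)), mul(Z, add(SSZ, Z))))))))
  [22] S(S(S(S(S(S(add(add(Z, Z), mul(Z, add(SSZ, Z)))))))))
  [23] S(S(S(S(S(S(add(Z, mul(Z, add(SSZ, Z)))))))))
  [24] S(S(S(S(S(S(mul(Z, add(SSZ, Z))))))))
  [25] S^6(Z)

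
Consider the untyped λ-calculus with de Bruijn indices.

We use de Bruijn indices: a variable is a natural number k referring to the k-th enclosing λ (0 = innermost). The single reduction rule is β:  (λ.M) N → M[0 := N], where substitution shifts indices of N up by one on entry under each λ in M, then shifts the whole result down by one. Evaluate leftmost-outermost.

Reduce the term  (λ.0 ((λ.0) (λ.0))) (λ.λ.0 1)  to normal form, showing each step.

  start: (λ.0 ((λ.0) (λ.0))) (λ.λ.0 1)
  →1  (λ.λ.0 1) ((λ.0) (λ.0))
  →2  λ.0 ((λ.0) (λ.0))
  →3  λ.0 (λ.0)

Answer: normal form = λ.0 (λ.0)  (in 3 steps)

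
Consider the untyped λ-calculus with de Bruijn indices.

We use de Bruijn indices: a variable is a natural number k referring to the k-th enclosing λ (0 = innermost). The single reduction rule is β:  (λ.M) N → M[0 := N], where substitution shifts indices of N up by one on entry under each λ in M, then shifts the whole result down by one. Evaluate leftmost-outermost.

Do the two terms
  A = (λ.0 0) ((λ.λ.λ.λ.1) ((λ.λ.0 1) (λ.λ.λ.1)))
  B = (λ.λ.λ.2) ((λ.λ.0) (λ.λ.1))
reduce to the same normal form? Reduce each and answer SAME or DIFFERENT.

Term A:
  start: (λ.0 0) ((λ.λ.λ.λ.1) ((λ.λ.0 1) (λ.λ.λ.1)))
  [1] (λ.λ.λ.λ.1) ((λ.λ.0 1) (λ.λ.λ.1)) ((λ.λ.λ.λ.1) ((λ.λ.0 1) (λ.λ.λ.1)))
  [2] (λ.λ.λ.1) ((λ.λ.λ.λ.1) ((λ.λ.0 1) (λ.λ.λ.1)))
  [3] λ.λ.1

Term B:
  start: (λ.λ.λ.2) ((λ.λ.0) (λ.λ.1))
  [1] λ.λ.(λ.λ.0) (λ.λ.1)
  [2] λ.λ.λ.0

Answer: DIFFERENT — A ⇓ λ.λ.1, B ⇓ λ.λ.λ.0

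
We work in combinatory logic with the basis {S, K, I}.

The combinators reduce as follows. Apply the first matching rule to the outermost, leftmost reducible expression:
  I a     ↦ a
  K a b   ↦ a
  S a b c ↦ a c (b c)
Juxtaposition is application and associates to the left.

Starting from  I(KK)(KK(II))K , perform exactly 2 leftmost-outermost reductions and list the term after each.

Answer: after 2 steps: KK

Derivation:
  start: I(KK)(KK(II))K
  [1] KK(KK(II))K
  [2] KK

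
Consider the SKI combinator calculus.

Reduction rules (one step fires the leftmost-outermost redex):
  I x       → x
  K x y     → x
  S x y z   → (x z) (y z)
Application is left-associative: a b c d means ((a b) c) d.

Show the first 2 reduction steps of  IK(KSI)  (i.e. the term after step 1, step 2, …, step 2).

  start: IK(KSI)
  step 1: K(KSI)
  step 2: KS

Answer: after 2 steps: KS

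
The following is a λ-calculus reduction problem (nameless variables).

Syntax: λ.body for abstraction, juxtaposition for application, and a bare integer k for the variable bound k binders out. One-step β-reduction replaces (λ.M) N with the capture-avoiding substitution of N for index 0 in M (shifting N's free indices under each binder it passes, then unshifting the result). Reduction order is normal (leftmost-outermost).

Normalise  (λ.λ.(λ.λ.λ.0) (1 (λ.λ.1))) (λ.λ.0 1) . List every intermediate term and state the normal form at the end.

Answer: normal form = λ.λ.λ.0  (in 2 steps)

Working:
  start: (λ.λ.(λ.λ.λ.0) (1 (λ.λ.1))) (λ.λ.0 1)
  →1  λ.(λ.λ.λ.0) ((λ.λ.0 1) (λ.λ.1))
  →2  λ.λ.λ.0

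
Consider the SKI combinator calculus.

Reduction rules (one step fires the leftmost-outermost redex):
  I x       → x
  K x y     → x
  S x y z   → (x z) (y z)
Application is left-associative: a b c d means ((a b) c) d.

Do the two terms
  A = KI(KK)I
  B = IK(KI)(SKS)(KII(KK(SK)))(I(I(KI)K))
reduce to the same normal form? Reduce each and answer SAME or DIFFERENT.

Answer: SAME — A ⇓ I, B ⇓ I

Reduction:
Term A:
  start: KI(KK)I
  [1] II
  [2] I

Term B:
  start: IK(KI)(SKS)(KII(KK(SK)))(I(I(KI)K))
  [1] K(KI)(SKS)(KII(KK(SK)))(I(I(KI)K))
  [2] KI(KII(KK(SK)))(I(I(KI)K))
  [3] I(I(I(KI)K))
  [4] I(I(KI)K)
  [5] I(KI)K
  [6] KIK
  [7] I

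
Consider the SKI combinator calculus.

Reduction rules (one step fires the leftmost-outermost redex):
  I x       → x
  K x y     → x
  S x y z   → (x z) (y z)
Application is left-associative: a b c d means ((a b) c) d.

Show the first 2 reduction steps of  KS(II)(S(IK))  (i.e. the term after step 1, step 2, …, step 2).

Answer: after 2 steps: S(SK)

Derivation:
  start: KS(II)(S(IK))
  →1  S(S(IK))
  →2  S(SK)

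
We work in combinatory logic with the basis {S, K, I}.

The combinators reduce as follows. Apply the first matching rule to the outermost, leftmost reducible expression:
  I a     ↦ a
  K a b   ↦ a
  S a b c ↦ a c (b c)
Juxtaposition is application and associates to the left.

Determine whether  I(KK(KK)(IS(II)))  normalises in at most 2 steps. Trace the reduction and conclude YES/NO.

  start: I(KK(KK)(IS(II)))
  [1] KK(KK)(IS(II))
  [2] K(IS(II))

Answer: NO — after 2 steps the term is K(IS(II)), not yet normal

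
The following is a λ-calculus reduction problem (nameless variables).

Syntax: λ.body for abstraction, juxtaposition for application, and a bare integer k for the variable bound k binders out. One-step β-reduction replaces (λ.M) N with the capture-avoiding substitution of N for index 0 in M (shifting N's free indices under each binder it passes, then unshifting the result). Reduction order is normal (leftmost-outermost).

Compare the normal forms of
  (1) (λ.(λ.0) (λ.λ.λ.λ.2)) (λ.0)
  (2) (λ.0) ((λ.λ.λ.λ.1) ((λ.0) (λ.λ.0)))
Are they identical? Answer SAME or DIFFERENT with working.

Term A:
  start: (λ.(λ.0) (λ.λ.λ.λ.2)) (λ.0)
  step 1: (λ.0) (λ.λ.λ.λ.2)
  step 2: λ.λ.λ.λ.2

Term B:
  start: (λ.0) ((λ.λ.λ.λ.1) ((λ.0) (λ.λ.0)))
  step 1: (λ.λ.λ.λ.1) ((λ.0) (λ.λ.0))
  step 2: λ.λ.λ.1

Answer: DIFFERENT — A ⇓ λ.λ.λ.λ.2, B ⇓ λ.λ.λ.1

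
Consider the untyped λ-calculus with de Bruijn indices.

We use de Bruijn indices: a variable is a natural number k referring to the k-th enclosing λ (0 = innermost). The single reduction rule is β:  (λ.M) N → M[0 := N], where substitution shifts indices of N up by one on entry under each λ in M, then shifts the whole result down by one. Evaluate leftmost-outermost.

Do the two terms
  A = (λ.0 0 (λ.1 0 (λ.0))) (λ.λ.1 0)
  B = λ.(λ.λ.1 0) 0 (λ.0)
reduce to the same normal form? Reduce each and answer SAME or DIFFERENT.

Answer: SAME — A ⇓ λ.0 (λ.0), B ⇓ λ.0 (λ.0)

Derivation:
Term A:
  start: (λ.0 0 (λ.1 0 (λ.0))) (λ.λ.1 0)
  →1  (λ.λ.1 0) (λ.λ.1 0) (λ.(λ.λ.1 0) 0 (λ.0))
  →2  (λ.(λ.λ.1 0) 0) (λ.(λ.λ.1 0) 0 (λ.0))
  →3  (λ.λ.1 0) (λ.(λ.λ.1 0) 0 (λ.0))
  →4  λ.(λ.(λ.λ.1 0) 0 (λ.0)) 0
  →5  λ.(λ.λ.1 0) 0 (λ.0)
  →6  λ.(λ.1 0) (λ.0)
  →7  λ.0 (λ.0)

Term B:
  start: λ.(λ.λ.1 0) 0 (λ.0)
  →1  λ.(λ.1 0) (λ.0)
  →2  λ.0 (λ.0)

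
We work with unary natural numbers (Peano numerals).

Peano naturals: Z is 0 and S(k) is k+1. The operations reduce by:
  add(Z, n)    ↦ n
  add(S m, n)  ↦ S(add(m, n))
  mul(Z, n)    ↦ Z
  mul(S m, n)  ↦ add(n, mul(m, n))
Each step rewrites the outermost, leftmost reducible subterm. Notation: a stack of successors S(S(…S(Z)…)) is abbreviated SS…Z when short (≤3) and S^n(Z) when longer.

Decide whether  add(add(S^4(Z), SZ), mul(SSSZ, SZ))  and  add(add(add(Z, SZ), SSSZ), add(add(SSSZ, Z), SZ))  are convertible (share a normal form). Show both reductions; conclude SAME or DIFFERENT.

Term A:
  start: add(add(S^4(Z), SZ), mul(SSSZ, SZ))
  →1  add(S(add(SSSZ, SZ)), mul(SSSZ, SZ))
  →2  S(add(add(SSSZ, SZ), mul(SSSZ, SZ)))
  →3  S(add(S(add(SSZ, SZ)), mul(SSSZ, SZ)))
  →4  S(S(add(add(SSZ, SZ), mul(SSSZ, SZ))))
  →5  S(S(add(S(add(SZ, SZ)), mul(SSSZ, SZ))))
  →6  S(S(S(add(add(SZ, SZ), mul(SSSZ, SZ)))))
  →7  S(S(S(add(S(add(Z, SZ)), mul(SSSZ, SZ)))))
  →8  S(S(S(S(add(add(Z, SZ), mul(SSSZ, SZ))))))
  →9  S(S(S(S(add(SZ, mul(SSSZ, SZ))))))
  →10  S(S(S(S(S(add(Z, mul(SSSZ, SZ)))))))
  →11  S(S(S(S(S(mul(SSSZ, SZ))))))
  →12  S(S(S(S(S(add(SZ, mul(SSZ, SZ)))))))
  →13  S(S(S(S(S(S(add(Z, mul(SSZ, SZ))))))))
  →14  S(S(S(S(S(S(mul(SSZ, SZ)))))))
  →15  S(S(S(S(S(S(add(SZ, mul(SZ, SZ))))))))
  →16  S(S(S(S(S(S(S(add(Z, mul(SZ, SZ)))))))))
  →17  S(S(S(S(S(S(S(mul(SZ, SZ))))))))
  →18  S(S(S(S(S(S(S(add(SZ, mul(Z, SZ)))))))))
  →19  S(S(S(S(S(S(S(S(add(Z, mul(Z, SZ))))))))))
  →20  S(S(S(S(S(S(S(S(mul(Z, SZ)))))))))
  →21  S^8(Z)

Term B:
  start: add(add(add(Z, SZ), SSSZ), add(add(SSSZ, Z), SZ))
  →1  add(add(SZ, SSSZ), add(add(SSSZ, Z), SZ))
  →2  add(S(add(Z, SSSZ)), add(add(SSSZ, Z), SZ))
  →3  S(add(add(Z, SSSZ), add(add(SSSZ, Z), SZ)))
  →4  S(add(SSSZ, add(add(SSSZ, Z), SZ)))
  →5  S(S(add(SSZ, add(add(SSSZ, Z), SZ))))
  →6  S(S(S(add(SZ, add(add(SSSZ, Z), SZ)))))
  →7  S(S(S(S(add(Z, add(add(SSSZ, Z), SZ))))))
  →8  S(S(S(S(add(add(SSSZ, Z), SZ)))))
  →9  S(S(S(S(add(S(add(SSZ, Z)), SZ)))))
  →10  S(S(S(S(S(add(add(SSZ, Z), SZ))))))
  →11  S(S(S(S(S(add(S(add(SZ, Z)), SZ))))))
  →12  S(S(S(S(S(S(add(add(SZ, Z), SZ)))))))
  →13  S(S(S(S(S(S(add(S(add(Z, Z)), SZ)))))))
  →14  S(S(S(S(S(S(S(add(add(Z, Z), SZ))))))))
  →15  S(S(S(S(S(S(S(add(Z, SZ))))))))
  →16  S^8(Z)

Answer: SAME — A ⇓ S^8(Z), B ⇓ S^8(Z)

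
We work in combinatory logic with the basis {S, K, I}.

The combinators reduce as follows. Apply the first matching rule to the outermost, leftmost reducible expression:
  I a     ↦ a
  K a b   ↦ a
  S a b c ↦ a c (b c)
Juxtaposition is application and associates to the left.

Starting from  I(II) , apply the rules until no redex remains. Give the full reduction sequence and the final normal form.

Answer: normal form = I  (in 2 steps)

Reduction:
  start: I(II)
  →1  II
  →2  I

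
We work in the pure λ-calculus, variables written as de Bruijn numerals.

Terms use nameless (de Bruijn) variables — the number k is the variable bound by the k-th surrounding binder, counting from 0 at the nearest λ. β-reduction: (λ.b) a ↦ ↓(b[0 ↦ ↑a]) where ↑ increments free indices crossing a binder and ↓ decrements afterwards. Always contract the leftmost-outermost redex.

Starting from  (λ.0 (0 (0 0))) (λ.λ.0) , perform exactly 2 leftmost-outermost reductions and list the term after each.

Answer: after 2 steps: λ.0

Derivation:
  start: (λ.0 (0 (0 0))) (λ.λ.0)
  [1] (λ.λ.0) ((λ.λ.0) ((λ.λ.0) (λ.λ.0)))
  [2] λ.0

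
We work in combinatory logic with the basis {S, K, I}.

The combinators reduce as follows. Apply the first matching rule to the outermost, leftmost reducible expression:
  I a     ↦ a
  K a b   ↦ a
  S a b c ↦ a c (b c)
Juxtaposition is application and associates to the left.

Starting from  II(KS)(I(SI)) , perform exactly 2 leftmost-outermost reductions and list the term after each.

  start: II(KS)(I(SI))
  step 1: I(KS)(I(SI))
  step 2: KS(I(SI))

Answer: after 2 steps: KS(I(SI))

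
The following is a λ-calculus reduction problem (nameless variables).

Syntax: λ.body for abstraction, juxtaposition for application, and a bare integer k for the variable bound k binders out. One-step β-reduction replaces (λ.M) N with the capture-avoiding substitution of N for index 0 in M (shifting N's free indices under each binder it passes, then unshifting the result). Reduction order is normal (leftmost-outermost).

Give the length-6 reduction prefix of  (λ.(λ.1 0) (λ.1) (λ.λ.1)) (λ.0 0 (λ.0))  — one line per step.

  start: (λ.(λ.1 0) (λ.1) (λ.λ.1)) (λ.0 0 (λ.0))
  →1  (λ.(λ.0 0 (λ.0)) 0) (λ.λ.0 0 (λ.0)) (λ.λ.1)
  →2  (λ.0 0 (λ.0)) (λ.λ.0 0 (λ.0)) (λ.λ.1)
  →3  (λ.λ.0 0 (λ.0)) (λ.λ.0 0 (λ.0)) (λ.0) (λ.λ.1)
  →4  (λ.0 0 (λ.0)) (λ.0) (λ.λ.1)
  →5  (λ.0) (λ.0) (λ.0) (λ.λ.1)
  →6  (λ.0) (λ.0) (λ.λ.1)

Answer: after 6 steps: (λ.0) (λ.0) (λ.λ.1)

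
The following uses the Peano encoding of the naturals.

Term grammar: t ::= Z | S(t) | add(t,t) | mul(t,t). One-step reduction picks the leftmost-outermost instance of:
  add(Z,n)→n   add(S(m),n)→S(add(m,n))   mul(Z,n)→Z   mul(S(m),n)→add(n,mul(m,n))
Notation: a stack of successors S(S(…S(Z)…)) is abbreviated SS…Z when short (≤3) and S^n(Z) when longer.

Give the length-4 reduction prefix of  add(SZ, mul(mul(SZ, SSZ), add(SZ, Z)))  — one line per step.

  start: add(SZ, mul(mul(SZ, SSZ), add(SZ, Z)))
  step 1: S(add(Z, mul(mul(SZ, SSZ), add(SZ, Z))))
  step 2: S(mul(mul(SZ, SSZ), add(SZ, Z)))
  step 3: S(mul(add(SSZ, mul(Z, SSZ)), add(SZ, Z)))
  step 4: S(mul(S(add(SZ, mul(Z, SSZ))), add(SZ, Z)))

Answer: after 4 steps: S(mul(S(add(SZ, mul(Z, SSZ))), add(SZ, Z)))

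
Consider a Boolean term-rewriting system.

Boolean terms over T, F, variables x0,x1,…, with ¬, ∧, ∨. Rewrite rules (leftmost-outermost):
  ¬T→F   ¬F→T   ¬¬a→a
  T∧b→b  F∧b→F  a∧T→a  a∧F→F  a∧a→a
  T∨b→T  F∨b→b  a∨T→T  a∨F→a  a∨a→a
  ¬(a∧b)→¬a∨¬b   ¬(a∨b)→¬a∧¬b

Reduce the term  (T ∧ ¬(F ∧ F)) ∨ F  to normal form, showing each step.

Answer: normal form = T  (in 5 steps)

Reduction:
  start: (T ∧ ¬(F ∧ F)) ∨ F
  →1  T ∧ ¬(F ∧ F)
  →2  ¬(F ∧ F)
  →3  ¬F ∨ ¬F
  →4  ¬F
  →5  T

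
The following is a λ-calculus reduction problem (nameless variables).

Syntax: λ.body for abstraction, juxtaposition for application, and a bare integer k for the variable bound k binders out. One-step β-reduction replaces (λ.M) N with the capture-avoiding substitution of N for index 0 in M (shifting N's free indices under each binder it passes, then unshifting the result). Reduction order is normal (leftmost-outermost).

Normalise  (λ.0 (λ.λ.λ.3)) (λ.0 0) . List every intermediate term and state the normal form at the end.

Answer: normal form = λ.λ.λ.0 0  (in 3 steps)

Working:
  start: (λ.0 (λ.λ.λ.3)) (λ.0 0)
  →1  (λ.0 0) (λ.λ.λ.λ.0 0)
  →2  (λ.λ.λ.λ.0 0) (λ.λ.λ.λ.0 0)
  →3  λ.λ.λ.0 0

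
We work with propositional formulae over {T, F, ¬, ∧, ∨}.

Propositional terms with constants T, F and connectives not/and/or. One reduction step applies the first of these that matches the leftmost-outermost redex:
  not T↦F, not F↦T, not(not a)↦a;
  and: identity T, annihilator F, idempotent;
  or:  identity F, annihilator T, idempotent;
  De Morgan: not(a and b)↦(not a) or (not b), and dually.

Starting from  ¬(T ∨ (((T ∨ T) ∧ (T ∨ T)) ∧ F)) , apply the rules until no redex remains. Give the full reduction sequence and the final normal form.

Answer: normal form = F  (in 3 steps)

Working:
  start: ¬(T ∨ (((T ∨ T) ∧ (T ∨ T)) ∧ F))
  step 1: ¬T ∧ ¬(((T ∨ T) ∧ (T ∨ T)) ∧ F)
  step 2: F ∧ ¬(((T ∨ T) ∧ (T ∨ T)) ∧ F)
  step 3: F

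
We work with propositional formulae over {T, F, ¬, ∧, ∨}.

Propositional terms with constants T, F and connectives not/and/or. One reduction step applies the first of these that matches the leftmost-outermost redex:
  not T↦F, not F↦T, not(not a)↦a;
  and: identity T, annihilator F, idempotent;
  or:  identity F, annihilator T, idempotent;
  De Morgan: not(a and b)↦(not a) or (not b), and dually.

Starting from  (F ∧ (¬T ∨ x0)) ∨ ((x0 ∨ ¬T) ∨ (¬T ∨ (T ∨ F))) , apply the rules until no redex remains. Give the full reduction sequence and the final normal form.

  start: (F ∧ (¬T ∨ x0)) ∨ ((x0 ∨ ¬T) ∨ (¬T ∨ (T ∨ F)))
  →1  F ∨ ((x0 ∨ ¬T) ∨ (¬T ∨ (T ∨ F)))
  →2  (x0 ∨ ¬T) ∨ (¬T ∨ (T ∨ F))
  →3  (x0 ∨ F) ∨ (¬T ∨ (T ∨ F))
  →4  x0 ∨ (¬T ∨ (T ∨ F))
  →5  x0 ∨ (F ∨ (T ∨ F))
  →6  x0 ∨ (T ∨ F)
  →7  x0 ∨ T
  →8  T

Answer: normal form = T  (in 8 steps)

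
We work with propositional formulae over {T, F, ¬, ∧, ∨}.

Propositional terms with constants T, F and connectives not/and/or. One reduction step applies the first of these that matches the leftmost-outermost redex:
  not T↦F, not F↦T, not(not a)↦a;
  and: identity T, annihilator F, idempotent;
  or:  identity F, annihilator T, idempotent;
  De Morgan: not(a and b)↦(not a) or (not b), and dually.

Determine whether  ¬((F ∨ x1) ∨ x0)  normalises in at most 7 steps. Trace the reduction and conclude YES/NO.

  start: ¬((F ∨ x1) ∨ x0)
  step 1: ¬(F ∨ x1) ∧ ¬x0
  step 2: (¬F ∧ ¬x1) ∧ ¬x0
  step 3: (T ∧ ¬x1) ∧ ¬x0
  step 4: ¬x1 ∧ ¬x0

Answer: YES — reaches normal form ¬x1 ∧ ¬x0 in 4 ≤ 7 steps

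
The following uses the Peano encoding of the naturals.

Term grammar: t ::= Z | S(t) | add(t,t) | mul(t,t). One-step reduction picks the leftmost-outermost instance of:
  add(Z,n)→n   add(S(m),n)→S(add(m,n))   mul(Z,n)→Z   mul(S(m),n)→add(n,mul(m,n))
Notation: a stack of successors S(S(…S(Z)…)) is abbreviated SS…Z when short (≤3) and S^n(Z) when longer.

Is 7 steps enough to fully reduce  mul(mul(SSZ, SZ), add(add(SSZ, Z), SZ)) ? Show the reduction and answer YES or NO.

  start: mul(mul(SSZ, SZ), add(add(SSZ, Z), SZ))
  [1] mul(add(SZ, mul(SZ, SZ)), add(add(SSZ, Z), SZ))
  [2] mul(S(add(Z, mul(SZ, SZ))), add(add(SSZ, Z), SZ))
  [3] add(add(add(SSZ, Z), SZ), mul(add(Z, mul(SZ, SZ)), add(add(SSZ, Z), SZ)))
  [4] add(add(S(add(SZ, Z)), SZ), mul(add(Z, mul(SZ, SZ)), add(add(SSZ, Z), SZ)))
  [5] add(S(add(add(SZ, Z), SZ)), mul(add(Z, mul(SZ, SZ)), add(add(SSZ, Z), SZ)))
  [6] S(add(add(add(SZ, Z), SZ), mul(add(Z, mul(SZ, SZ)), add(add(SSZ, Z), SZ))))
  [7] S(add(add(S(add(Z, Z)), SZ), mul(add(Z, mul(SZ, SZ)), add(add(SSZ, Z), SZ))))

Answer: NO — after 7 steps the term is S(add(add(S(add(Z, Z)), SZ), mul(add(Z, mul(SZ, SZ)), add(add(SSZ, Z), SZ)))), not yet normal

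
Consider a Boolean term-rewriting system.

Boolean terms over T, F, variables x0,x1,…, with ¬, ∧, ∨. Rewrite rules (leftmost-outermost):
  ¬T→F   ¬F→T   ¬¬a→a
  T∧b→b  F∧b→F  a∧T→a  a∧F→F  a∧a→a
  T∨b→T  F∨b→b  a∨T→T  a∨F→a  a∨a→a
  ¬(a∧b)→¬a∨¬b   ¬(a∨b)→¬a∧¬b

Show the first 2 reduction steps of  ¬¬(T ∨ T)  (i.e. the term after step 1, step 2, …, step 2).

  start: ¬¬(T ∨ T)
  →1  T ∨ T
  →2  T

Answer: after 2 steps: T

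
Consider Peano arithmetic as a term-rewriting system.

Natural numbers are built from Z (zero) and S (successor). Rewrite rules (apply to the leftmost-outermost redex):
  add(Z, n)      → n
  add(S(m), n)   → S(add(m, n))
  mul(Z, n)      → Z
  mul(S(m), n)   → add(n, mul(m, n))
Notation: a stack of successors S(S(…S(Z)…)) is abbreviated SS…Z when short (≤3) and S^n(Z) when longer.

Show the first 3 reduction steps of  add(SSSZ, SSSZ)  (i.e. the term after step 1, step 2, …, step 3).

Answer: after 3 steps: S(S(S(add(Z, SSSZ))))

Reduction:
  start: add(SSSZ, SSSZ)
  [1] S(add(SSZ, SSSZ))
  [2] S(S(add(SZ, SSSZ)))
  [3] S(S(S(add(Z, SSSZ))))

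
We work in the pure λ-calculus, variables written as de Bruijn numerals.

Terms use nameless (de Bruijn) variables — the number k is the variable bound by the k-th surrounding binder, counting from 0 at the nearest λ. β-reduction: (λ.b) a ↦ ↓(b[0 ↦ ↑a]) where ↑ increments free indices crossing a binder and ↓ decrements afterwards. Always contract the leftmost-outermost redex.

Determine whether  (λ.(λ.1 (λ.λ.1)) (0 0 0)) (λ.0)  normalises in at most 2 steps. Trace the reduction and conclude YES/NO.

Answer: NO — after 2 steps the term is (λ.0) (λ.λ.1), not yet normal

Working:
  start: (λ.(λ.1 (λ.λ.1)) (0 0 0)) (λ.0)
  step 1: (λ.(λ.0) (λ.λ.1)) ((λ.0) (λ.0) (λ.0))
  step 2: (λ.0) (λ.λ.1)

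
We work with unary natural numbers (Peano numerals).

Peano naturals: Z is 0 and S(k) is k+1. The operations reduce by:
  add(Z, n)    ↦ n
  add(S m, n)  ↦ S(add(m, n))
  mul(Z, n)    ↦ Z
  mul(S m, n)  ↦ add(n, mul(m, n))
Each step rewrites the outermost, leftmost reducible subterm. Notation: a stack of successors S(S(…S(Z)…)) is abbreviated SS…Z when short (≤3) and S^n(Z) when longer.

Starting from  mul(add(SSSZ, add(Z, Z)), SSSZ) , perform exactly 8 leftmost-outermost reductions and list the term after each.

  start: mul(add(SSSZ, add(Z, Z)), SSSZ)
  →1  mul(S(add(SSZ, add(Z, Z))), SSSZ)
  →2  add(SSSZ, mul(add(SSZ, add(Z, Z)), SSSZ))
  →3  S(add(SSZ, mul(add(SSZ, add(Z, Z)), SSSZ)))
  →4  S(S(add(SZ, mul(add(SSZ, add(Z, Z)), SSSZ))))
  →5  S(S(S(add(Z, mul(add(SSZ, add(Z, Z)), SSSZ)))))
  →6  S(S(S(mul(add(SSZ, add(Z, Z)), SSSZ))))
  →7  S(S(S(mul(S(add(SZ, add(Z, Z))), SSSZ))))
  →8  S(S(S(add(SSSZ, mul(add(SZ, add(Z, Z)), SSSZ)))))

Answer: after 8 steps: S(S(S(add(SSSZ, mul(add(SZ, add(Z, Z)), SSSZ)))))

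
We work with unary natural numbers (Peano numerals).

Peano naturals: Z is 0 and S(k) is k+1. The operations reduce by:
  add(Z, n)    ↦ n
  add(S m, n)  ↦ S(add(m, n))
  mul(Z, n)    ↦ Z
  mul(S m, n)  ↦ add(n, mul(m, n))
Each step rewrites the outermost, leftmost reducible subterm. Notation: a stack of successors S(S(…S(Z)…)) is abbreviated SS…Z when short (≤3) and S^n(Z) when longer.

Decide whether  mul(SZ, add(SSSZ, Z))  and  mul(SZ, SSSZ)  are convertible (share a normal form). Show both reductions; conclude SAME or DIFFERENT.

Term A:
  start: mul(SZ, add(SSSZ, Z))
  →1  add(add(SSSZ, Z), mul(Z, add(SSSZ, Z)))
  →2  add(S(add(SSZ, Z)), mul(Z, add(SSSZ, Z)))
  →3  S(add(add(SSZ, Z), mul(Z, add(SSSZ, Z))))
  →4  S(add(S(add(SZ, Z)), mul(Z, add(SSSZ, Z))))
  →5  S(S(add(add(SZ, Z), mul(Z, add(SSSZ, Z)))))
  →6  S(S(add(S(add(Z, Z)), mul(Z, add(SSSZ, Z)))))
  →7  S(S(S(add(add(Z, Z), mul(Z, add(SSSZ, Z))))))
  →8  S(S(S(add(Z, mul(Z, add(SSSZ, Z))))))
  →9  S(S(S(mul(Z, add(SSSZ, Z)))))
  →10  SSSZ

Term B:
  start: mul(SZ, SSSZ)
  →1  add(SSSZ, mul(Z, SSSZ))
  →2  S(add(SSZ, mul(Z, SSSZ)))
  →3  S(S(add(SZ, mul(Z, SSSZ))))
  →4  S(S(S(add(Z, mul(Z, SSSZ)))))
  →5  S(S(S(mul(Z, SSSZ))))
  →6  SSSZ

Answer: SAME — A ⇓ SSSZ, B ⇓ SSSZ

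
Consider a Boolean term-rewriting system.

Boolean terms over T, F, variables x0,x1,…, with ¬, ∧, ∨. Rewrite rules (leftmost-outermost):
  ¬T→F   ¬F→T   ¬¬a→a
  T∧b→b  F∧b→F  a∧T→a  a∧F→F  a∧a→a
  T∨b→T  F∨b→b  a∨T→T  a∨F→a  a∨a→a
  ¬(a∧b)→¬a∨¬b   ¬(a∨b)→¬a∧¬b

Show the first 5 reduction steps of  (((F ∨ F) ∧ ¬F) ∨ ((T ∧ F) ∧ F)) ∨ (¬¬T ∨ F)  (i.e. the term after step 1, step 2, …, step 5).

Answer: after 5 steps: ¬¬T ∨ F

Working:
  start: (((F ∨ F) ∧ ¬F) ∨ ((T ∧ F) ∧ F)) ∨ (¬¬T ∨ F)
  step 1: ((F ∧ ¬F) ∨ ((T ∧ F) ∧ F)) ∨ (¬¬T ∨ F)
  step 2: (F ∨ ((T ∧ F) ∧ F)) ∨ (¬¬T ∨ F)
  step 3: ((T ∧ F) ∧ F) ∨ (¬¬T ∨ F)
  step 4: F ∨ (¬¬T ∨ F)
  step 5: ¬¬T ∨ F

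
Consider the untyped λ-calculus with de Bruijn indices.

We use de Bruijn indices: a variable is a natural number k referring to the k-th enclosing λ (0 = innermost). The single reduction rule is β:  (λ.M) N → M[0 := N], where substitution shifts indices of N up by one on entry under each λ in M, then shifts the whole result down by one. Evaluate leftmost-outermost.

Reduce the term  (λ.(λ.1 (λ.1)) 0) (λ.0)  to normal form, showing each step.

  start: (λ.(λ.1 (λ.1)) 0) (λ.0)
  step 1: (λ.(λ.0) (λ.1)) (λ.0)
  step 2: (λ.0) (λ.λ.0)
  step 3: λ.λ.0

Answer: normal form = λ.λ.0  (in 3 steps)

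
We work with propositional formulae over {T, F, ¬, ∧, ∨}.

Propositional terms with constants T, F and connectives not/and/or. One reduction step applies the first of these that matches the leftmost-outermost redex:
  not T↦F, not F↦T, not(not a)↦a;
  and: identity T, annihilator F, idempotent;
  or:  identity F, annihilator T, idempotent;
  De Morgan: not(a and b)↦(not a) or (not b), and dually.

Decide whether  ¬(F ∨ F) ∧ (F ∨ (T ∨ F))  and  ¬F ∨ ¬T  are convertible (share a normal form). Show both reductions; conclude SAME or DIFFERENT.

Answer: SAME — A ⇓ T, B ⇓ T

Derivation:
Term A:
  start: ¬(F ∨ F) ∧ (F ∨ (T ∨ F))
  step 1: (¬F ∧ ¬F) ∧ (F ∨ (T ∨ F))
  step 2: ¬F ∧ (F ∨ (T ∨ F))
  step 3: T ∧ (F ∨ (T ∨ F))
  step 4: F ∨ (T ∨ F)
  step 5: T ∨ F
  step 6: T

Term B:
  start: ¬F ∨ ¬T
  step 1: T ∨ ¬T
  step 2: T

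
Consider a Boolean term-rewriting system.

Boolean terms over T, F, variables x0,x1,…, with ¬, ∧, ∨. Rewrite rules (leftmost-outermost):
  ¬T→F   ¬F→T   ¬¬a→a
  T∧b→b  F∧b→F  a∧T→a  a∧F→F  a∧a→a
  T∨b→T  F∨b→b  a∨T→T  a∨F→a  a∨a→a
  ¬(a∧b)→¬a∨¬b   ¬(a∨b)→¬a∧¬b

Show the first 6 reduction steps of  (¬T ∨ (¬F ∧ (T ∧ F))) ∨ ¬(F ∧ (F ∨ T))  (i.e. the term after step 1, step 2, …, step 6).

Answer: after 6 steps: ¬(F ∧ (F ∨ T))

Reduction:
  start: (¬T ∨ (¬F ∧ (T ∧ F))) ∨ ¬(F ∧ (F ∨ T))
  →1  (F ∨ (¬F ∧ (T ∧ F))) ∨ ¬(F ∧ (F ∨ T))
  →2  (¬F ∧ (T ∧ F)) ∨ ¬(F ∧ (F ∨ T))
  →3  (T ∧ (T ∧ F)) ∨ ¬(F ∧ (F ∨ T))
  →4  (T ∧ F) ∨ ¬(F ∧ (F ∨ T))
  →5  F ∨ ¬(F ∧ (F ∨ T))
  →6  ¬(F ∧ (F ∨ T))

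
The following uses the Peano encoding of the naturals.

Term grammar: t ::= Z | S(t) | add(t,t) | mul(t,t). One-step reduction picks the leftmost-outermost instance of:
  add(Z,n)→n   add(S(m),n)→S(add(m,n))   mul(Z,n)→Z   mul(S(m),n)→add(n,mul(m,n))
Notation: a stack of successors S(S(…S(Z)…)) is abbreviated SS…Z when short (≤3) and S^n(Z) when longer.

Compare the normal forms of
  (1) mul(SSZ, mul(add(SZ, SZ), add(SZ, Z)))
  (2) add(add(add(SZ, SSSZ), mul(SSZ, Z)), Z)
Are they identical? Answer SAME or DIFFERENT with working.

Answer: SAME — A ⇓ S^4(Z), B ⇓ S^4(Z)

Derivation:
Term A:
  start: mul(SSZ, mul(add(SZ, SZ), add(SZ, Z)))
  [1] add(mul(add(SZ, SZ), add(SZ, Z)), mul(SZ, mul(add(SZ, SZ), add(SZ, Z))))
  [2] add(mul(S(add(Z, SZ)), add(SZ, Z)), mul(SZ, mul(add(SZ, SZ), add(SZ, Z))))
  [3] add(add(add(SZ, Z), mul(add(Z, SZ), add(SZ, Z))), mul(SZ, mul(add(SZ, SZ), add(SZ, Z))))
  [4] add(add(S(add(Z, Z)), mul(add(Z, SZ), add(SZ, Z))), mul(SZ, mul(add(SZ, SZ), add(SZ, Z))))
  [5] add(S(add(add(Z, Z), mul(add(Z, SZ), add(SZ, Z)))), mul(SZ, mul(add(SZ, SZ), add(SZ, Z))))
  [6] S(add(add(add(Z, Z), mul(add(Z, SZ), add(SZ, Z))), mul(SZ, mul(add(SZ, SZ), add(SZ, Z)))))
  [7] S(add(add(Z, mul(add(Z, SZ), add(SZ, Z))), mul(SZ, mul(add(SZ, SZ), add(SZ, Z)))))
  [8] S(add(mul(add(Z, SZ), add(SZ, Z)), mul(SZ, mul(add(SZ, SZ), add(SZ, Z)))))
  [9] S(add(mul(SZ, add(SZ, Z)), mul(SZ, mul(add(SZ, SZ), add(SZ, Z)))))
  [10] S(add(add(add(SZ, Z), mul(Z, add(SZ, Z))), mul(SZ, mul(add(SZ, SZ), add(SZ, Z)))))
  [11] S(add(add(S(add(Z, Z)), mul(Z, add(SZ, Z))), mul(SZ, mul(add(SZ, SZ), add(SZ, Z)))))
  [12] S(add(S(add(add(Z, Z), mul(Z, add(SZ, Z)))), mul(SZ, mul(add(SZ, SZ), add(SZ, Z)))))
  [13] S(S(add(add(add(Z, Z), mul(Z, add(SZ, Z))), mul(SZ, mul(add(SZ, SZ), add(SZ, Z))))))
  [14] S(S(add(add(Z, mul(Z, add(SZ, Z))), mul(SZ, mul(add(SZ, SZ), add(SZ, Z))))))
  [15] S(S(add(mul(Z, add(SZ, Z)), mul(SZ, mul(add(SZ, SZ), add(SZ, Z))))))
  [16] S(S(add(Z, mul(SZ, mul(add(SZ, SZ), add(SZ, Z))))))
  [17] S(S(mul(SZ, mul(add(SZ, SZ), add(SZ, Z)))))
  [18] S(S(add(mul(add(SZ, SZ), add(SZ, Z)), mul(Z, mul(add(SZ, SZ), add(SZ, Z))))))
  [19] S(S(add(mul(S(add(Z, SZ)), add(SZ, Z)), mul(Z, mul(add(SZ, SZ), add(SZ, Z))))))
  [20] S(S(add(add(add(SZ, Z), mul(add(Z, SZ), add(SZ, Z))), mul(Z, mul(add(SZ, SZ), add(SZ, Z))))))
  [21] S(S(add(add(S(add(Z, Z)), mul(add(Z, SZ), add(SZ, Z))), mul(Z, mul(add(SZ, SZ), add(SZ, Z))))))
  [22] S(S(add(S(add(add(Z, Z), mul(add(Z, SZ), add(SZ, Z)))), mul(Z, mul(add(SZ, SZ), add(SZ, Z))))))
  [23] S(S(S(add(add(add(Z, Z), mul(add(Z, SZ), add(SZ, Z))), mul(Z, mul(add(SZ, SZ), add(SZ, Z)))))))
  [24] S(S(S(add(add(Z, mul(add(Z, SZ), add(SZ, Z))), mul(Z, mul(add(SZ, SZ), add(SZ, Z)))))))
  [25] S(S(S(add(mul(add(Z, SZ), add(SZ, Z)), mul(Z, mul(add(SZ, SZ), add(SZ, Z)))))))
  [26] S(S(S(add(mul(SZ, add(SZ, Z)), mul(Z, mul(add(SZ, SZ), add(SZ, Z)))))))
  [27] S(S(S(add(add(add(SZ, Z), mul(Z, add(SZ, Z))), mul(Z, mul(add(SZ, SZ), add(SZ, Z)))))))
  [28] S(S(S(add(add(S(add(Z, Z)), mul(Z, add(SZ, Z))), mul(Z, mul(add(SZ, SZ), add(SZ, Z)))))))
  [29] S(S(S(add(S(add(add(Z, Z), mul(Z, add(SZ, Z)))), mul(Z, mul(add(SZ, SZ), add(SZ, Z)))))))
  [30] S(S(S(S(add(add(add(Z, Z), mul(Z, add(SZ, Z))), mul(Z, mul(add(SZ, SZ), add(SZ, Z))))))))
  [31] S(S(S(S(add(add(Z, mul(Z, add(SZ, Z))), mul(Z, mul(add(SZ, SZ), add(SZ, Z))))))))
  [32] S(S(S(S(add(mul(Z, add(SZ, Z)), mul(Z, mul(add(SZ, SZ), add(SZ, Z))))))))
  [33] S(S(S(S(add(Z, mul(Z, mul(add(SZ, SZ), add(SZ, Z))))))))
  [34] S(S(S(S(mul(Z, mul(add(SZ, SZ), add(SZ, Z)))))))
  [35] S^4(Z)

Term B:
  start: add(add(add(SZ, SSSZ), mul(SSZ, Z)), Z)
  [1] add(add(S(add(Z, SSSZ)), mul(SSZ, Z)), Z)
  [2] add(S(add(add(Z, SSSZ), mul(SSZ, Z))), Z)
  [3] S(add(add(add(Z, SSSZ), mul(SSZ, Z)), Z))
  [4] S(add(add(SSSZ, mul(SSZ, Z)), Z))
  [5] S(add(S(add(SSZ, mul(SSZ, Z))), Z))
  [6] S(S(add(add(SSZ, mul(SSZ, Z)), Z)))
  [7] S(S(add(S(add(SZ, mul(SSZ, Z))), Z)))
  [8] S(S(S(add(add(SZ, mul(SSZ, Z)), Z))))
  [9] S(S(S(add(S(add(Z, mul(SSZ, Z))), Z))))
  [10] S(S(S(S(add(add(Z, mul(SSZ, Z)), Z)))))
  [11] S(S(S(S(add(mul(SSZ, Z), Z)))))
  [12] S(S(S(S(add(add(Z, mul(SZ, Z)), Z)))))
  [13] S(S(S(S(add(mul(SZ, Z), Z)))))
  [14] S(S(S(S(add(add(Z, mul(Z, Z)), Z)))))
  [15] S(S(S(S(add(mul(Z, Z), Z)))))
  [16] S(S(S(S(add(Z, Z)))))
  [17] S^4(Z)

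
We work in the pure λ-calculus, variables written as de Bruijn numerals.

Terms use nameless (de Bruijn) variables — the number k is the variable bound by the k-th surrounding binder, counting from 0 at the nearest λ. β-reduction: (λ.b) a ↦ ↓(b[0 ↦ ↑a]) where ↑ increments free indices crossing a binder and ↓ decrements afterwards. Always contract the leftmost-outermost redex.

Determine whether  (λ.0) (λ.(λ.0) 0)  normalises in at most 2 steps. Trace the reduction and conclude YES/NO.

  start: (λ.0) (λ.(λ.0) 0)
  →1  λ.(λ.0) 0
  →2  λ.0

Answer: YES — reaches normal form λ.0 in 2 ≤ 2 steps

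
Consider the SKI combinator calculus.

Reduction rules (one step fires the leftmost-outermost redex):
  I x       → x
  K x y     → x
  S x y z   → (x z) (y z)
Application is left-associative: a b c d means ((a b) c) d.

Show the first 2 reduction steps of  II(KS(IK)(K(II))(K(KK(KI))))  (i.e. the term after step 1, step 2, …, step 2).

Answer: after 2 steps: KS(IK)(K(II))(K(KK(KI)))

Working:
  start: II(KS(IK)(K(II))(K(KK(KI))))
  [1] I(KS(IK)(K(II))(K(KK(KI))))
  [2] KS(IK)(K(II))(K(KK(KI)))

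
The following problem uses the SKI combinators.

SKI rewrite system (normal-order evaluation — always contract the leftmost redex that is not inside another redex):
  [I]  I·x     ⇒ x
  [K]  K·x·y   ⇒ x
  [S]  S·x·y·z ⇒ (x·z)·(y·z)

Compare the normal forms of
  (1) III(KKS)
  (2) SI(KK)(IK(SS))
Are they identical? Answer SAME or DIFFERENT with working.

Answer: DIFFERENT — A ⇓ K, B ⇓ SS

Reduction:
Term A:
  start: III(KKS)
  step 1: II(KKS)
  step 2: I(KKS)
  step 3: KKS
  step 4: K

Term B:
  start: SI(KK)(IK(SS))
  step 1: I(IK(SS))(KK(IK(SS)))
  step 2: IK(SS)(KK(IK(SS)))
  step 3: K(SS)(KK(IK(SS)))
  step 4: SS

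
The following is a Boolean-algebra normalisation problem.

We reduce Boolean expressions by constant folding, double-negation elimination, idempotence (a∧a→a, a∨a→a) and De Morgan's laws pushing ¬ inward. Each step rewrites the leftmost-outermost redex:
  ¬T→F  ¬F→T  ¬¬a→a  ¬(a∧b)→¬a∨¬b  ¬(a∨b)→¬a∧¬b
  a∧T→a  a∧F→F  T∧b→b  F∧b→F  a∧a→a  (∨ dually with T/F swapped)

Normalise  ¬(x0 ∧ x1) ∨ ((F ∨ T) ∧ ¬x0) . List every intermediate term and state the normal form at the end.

Answer: normal form = (¬x0 ∨ ¬x1) ∨ ¬x0  (in 3 steps)

Reduction:
  start: ¬(x0 ∧ x1) ∨ ((F ∨ T) ∧ ¬x0)
  step 1: (¬x0 ∨ ¬x1) ∨ ((F ∨ T) ∧ ¬x0)
  step 2: (¬x0 ∨ ¬x1) ∨ (T ∧ ¬x0)
  step 3: (¬x0 ∨ ¬x1) ∨ ¬x0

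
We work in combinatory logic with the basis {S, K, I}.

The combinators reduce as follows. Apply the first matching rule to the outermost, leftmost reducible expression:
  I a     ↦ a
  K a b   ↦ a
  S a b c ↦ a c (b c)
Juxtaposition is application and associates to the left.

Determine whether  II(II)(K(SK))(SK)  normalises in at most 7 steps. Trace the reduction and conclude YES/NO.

  start: II(II)(K(SK))(SK)
  →1  I(II)(K(SK))(SK)
  →2  II(K(SK))(SK)
  →3  I(K(SK))(SK)
  →4  K(SK)(SK)
  →5  SK

Answer: YES — reaches normal form SK in 5 ≤ 7 steps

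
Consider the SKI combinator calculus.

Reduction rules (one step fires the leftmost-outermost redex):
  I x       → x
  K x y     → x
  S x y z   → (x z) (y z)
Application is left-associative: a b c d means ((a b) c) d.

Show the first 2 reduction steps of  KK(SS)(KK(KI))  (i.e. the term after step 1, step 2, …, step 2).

Answer: after 2 steps: KK

Reduction:
  start: KK(SS)(KK(KI))
  step 1: K(KK(KI))
  step 2: KK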